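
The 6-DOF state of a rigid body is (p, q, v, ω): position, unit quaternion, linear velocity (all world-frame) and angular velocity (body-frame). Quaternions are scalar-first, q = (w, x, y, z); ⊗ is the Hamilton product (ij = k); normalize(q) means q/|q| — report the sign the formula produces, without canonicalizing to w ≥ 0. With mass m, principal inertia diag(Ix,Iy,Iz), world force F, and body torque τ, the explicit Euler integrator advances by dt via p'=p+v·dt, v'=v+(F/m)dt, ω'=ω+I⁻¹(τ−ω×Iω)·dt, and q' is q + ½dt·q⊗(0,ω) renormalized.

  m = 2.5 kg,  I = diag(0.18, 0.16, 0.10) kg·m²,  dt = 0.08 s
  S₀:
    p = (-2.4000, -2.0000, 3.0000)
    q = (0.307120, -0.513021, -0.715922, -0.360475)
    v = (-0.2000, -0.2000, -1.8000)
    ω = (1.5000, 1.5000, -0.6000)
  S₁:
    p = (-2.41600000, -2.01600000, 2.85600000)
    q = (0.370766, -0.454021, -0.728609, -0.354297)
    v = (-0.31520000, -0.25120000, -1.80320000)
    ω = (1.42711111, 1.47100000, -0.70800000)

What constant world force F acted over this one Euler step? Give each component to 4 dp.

F = (-3.6000, -1.6000, -0.1000)

v₁ − v₀ = (-0.11520000, -0.05120000, -0.00320000)
m·(v₁−v₀)/dt = (-3.6000, -1.6000, -0.1000)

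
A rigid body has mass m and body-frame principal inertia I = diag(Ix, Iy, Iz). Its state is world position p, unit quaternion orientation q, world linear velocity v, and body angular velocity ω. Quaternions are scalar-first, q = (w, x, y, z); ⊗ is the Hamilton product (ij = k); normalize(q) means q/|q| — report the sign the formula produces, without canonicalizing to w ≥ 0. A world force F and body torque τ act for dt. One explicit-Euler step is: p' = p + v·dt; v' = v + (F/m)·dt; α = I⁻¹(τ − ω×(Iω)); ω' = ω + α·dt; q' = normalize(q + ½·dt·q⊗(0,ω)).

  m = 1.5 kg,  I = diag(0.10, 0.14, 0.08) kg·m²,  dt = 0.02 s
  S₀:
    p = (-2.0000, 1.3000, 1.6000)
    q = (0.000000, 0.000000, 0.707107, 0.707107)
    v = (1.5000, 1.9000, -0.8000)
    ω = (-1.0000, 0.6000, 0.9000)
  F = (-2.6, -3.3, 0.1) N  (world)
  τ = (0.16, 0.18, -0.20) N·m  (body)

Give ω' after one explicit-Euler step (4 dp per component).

gyro term ω×Iω = (-0.0324, -0.0180, -0.0240)
(τ − ω×Iω)/I = (1.9240, 1.4143, -2.2000)
new body rate ω' = (-0.9615, 0.6283, 0.8560)

ω' = (-0.9615, 0.6283, 0.8560)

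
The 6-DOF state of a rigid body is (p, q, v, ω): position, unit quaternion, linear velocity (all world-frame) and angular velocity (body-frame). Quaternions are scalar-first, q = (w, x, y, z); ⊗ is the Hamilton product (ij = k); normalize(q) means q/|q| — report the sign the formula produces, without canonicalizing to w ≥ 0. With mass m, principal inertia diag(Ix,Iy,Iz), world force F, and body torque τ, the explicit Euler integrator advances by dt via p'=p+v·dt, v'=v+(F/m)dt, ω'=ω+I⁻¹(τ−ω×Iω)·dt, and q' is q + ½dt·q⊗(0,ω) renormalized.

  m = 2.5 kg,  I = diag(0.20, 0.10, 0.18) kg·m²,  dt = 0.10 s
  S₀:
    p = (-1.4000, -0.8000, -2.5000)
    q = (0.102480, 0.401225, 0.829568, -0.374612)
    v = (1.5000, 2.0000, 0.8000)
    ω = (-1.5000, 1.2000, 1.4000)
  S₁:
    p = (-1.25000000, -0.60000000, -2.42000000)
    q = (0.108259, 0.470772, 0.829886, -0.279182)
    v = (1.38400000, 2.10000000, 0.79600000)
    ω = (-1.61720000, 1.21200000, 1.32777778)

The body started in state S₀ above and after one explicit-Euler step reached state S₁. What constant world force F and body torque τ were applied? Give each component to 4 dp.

F = (-2.9000, 2.5000, -0.1000)
τ = (-0.1000, -0.0300, 0.0500)

Δv = v₁−v₀ = (-0.11600000, 0.10000000, -0.00400000)
m·(v₁−v₀)/dt = (-2.9000, 2.5000, -0.1000)
Δω = ω₁−ω₀ = (-0.11720000, 0.01200000, -0.07222222)
ω₀×(Iω₀) = (0.1344, -0.0420, 0.1800)
I·α + gyro = (-0.1000, -0.0300, 0.0500)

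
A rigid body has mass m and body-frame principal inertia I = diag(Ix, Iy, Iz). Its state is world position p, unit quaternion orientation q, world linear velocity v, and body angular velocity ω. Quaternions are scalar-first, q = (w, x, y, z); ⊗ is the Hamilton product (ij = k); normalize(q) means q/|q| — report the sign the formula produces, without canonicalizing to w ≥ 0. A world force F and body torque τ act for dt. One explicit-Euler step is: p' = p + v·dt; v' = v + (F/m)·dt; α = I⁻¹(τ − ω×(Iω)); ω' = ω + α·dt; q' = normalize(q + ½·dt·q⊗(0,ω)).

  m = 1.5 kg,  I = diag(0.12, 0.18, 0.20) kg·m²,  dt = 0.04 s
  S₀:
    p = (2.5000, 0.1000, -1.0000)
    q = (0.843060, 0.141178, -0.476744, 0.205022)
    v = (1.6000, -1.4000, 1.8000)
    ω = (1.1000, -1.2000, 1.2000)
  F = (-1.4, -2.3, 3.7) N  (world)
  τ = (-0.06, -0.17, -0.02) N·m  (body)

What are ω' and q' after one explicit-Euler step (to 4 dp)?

gyro term ω×Iω = (-0.0288, -0.1056, -0.0792)
α = I⁻¹(τ − ω×Iω) = (-0.2600, -0.3578, 0.2960)
ω + α·dt = (1.0896, -1.2143, 1.2118)
Hamilton product q⊗(0,ω) = (-0.9734150, 0.6012996, -0.9555614, 1.3666768)
updated quaternion q' = (0.8229, 0.1531, -0.4955, 0.2322)

ω' = (1.0896, -1.2143, 1.2118)
q' = (0.8229, 0.1531, -0.4955, 0.2322)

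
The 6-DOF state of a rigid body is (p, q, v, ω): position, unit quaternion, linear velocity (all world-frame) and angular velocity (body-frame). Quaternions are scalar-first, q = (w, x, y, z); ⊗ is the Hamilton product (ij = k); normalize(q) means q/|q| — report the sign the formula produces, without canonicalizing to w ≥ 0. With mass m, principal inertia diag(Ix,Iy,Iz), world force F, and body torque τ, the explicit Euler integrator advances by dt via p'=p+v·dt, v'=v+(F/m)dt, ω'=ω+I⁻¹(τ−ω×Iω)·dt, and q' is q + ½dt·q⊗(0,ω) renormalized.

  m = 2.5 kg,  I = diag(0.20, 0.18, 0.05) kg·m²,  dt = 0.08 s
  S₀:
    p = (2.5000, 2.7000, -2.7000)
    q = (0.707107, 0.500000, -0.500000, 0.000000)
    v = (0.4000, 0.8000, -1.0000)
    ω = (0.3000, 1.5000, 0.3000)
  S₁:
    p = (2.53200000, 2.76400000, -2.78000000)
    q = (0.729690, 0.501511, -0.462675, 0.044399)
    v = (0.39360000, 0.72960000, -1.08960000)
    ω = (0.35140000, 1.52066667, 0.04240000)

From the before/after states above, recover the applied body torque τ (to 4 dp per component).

τ = (0.0700, 0.0600, -0.1700)

ω₁ − ω₀ = (0.05140000, 0.02066667, -0.25760000)
precession coupling = (-0.0585, 0.0135, -0.0090)
I·α + gyro = (0.0700, 0.0600, -0.1700)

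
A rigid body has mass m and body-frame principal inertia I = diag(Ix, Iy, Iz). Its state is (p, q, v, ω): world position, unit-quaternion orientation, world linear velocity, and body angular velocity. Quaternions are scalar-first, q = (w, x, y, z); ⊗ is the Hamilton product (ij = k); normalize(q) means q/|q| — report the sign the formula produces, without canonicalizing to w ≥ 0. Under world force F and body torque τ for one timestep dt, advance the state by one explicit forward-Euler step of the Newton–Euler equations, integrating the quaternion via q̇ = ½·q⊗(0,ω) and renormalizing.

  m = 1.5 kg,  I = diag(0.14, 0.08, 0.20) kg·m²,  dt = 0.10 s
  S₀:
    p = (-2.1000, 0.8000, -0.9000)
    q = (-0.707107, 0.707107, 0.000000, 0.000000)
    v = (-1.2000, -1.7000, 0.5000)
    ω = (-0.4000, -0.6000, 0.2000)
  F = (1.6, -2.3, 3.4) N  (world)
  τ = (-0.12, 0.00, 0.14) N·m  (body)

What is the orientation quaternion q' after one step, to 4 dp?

q⊗(0,ω) = (0.2828428, 0.2828428, 0.2828428, -0.5656856)
q' = normalize(q + ½dt·q⊗(0,ω)) = (-0.6925, 0.7207, 0.0141, -0.0283)

q' = (-0.6925, 0.7207, 0.0141, -0.0283)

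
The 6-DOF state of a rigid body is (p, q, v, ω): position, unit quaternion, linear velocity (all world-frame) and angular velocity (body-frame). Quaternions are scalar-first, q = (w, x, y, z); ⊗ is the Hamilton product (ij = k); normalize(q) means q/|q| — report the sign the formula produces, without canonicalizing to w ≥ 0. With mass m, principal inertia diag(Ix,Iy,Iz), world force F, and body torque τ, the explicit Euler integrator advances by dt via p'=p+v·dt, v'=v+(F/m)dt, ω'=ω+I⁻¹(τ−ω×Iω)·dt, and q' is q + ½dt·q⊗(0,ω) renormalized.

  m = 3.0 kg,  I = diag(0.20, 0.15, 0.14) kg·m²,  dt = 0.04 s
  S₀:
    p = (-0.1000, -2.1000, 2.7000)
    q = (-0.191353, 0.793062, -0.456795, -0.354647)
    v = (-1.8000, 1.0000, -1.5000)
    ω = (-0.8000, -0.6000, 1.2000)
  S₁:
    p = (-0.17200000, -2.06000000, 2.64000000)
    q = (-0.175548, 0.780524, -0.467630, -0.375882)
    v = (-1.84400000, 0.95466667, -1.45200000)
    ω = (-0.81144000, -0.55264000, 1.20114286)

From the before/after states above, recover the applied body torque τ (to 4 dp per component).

rate change Δω = (-0.01144000, 0.04736000, 0.00114286)
gyro term ω₀×Iω₀ = (0.0072, -0.0576, -0.0240)
I·α + gyro = (-0.0500, 0.1200, -0.0200)

τ = (-0.0500, 0.1200, -0.0200)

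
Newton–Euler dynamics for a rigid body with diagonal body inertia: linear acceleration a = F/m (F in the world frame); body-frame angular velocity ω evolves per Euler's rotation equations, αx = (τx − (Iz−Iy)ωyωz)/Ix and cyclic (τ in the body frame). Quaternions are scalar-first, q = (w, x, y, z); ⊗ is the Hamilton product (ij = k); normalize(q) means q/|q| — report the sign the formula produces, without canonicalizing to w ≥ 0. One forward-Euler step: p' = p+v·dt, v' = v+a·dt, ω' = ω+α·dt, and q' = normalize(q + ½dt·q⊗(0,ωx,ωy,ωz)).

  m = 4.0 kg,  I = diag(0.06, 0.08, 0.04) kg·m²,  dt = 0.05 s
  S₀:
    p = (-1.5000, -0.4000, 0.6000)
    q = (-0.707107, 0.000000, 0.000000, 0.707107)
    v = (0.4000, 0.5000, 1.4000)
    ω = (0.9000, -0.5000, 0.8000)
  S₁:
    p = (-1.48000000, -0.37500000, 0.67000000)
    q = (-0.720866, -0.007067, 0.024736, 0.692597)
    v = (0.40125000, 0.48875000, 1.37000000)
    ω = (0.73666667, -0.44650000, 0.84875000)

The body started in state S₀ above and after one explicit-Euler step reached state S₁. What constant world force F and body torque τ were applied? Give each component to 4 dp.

rate change Δω = (-0.16333333, 0.05350000, 0.04875000)
I·α + gyro = (-0.1800, 0.1000, 0.0300)
v₁ − v₀ = (0.00125000, -0.01125000, -0.03000000)
F = m·Δv/dt = (0.1000, -0.9000, -2.4000)

F = (0.1000, -0.9000, -2.4000)
τ = (-0.1800, 0.1000, 0.0300)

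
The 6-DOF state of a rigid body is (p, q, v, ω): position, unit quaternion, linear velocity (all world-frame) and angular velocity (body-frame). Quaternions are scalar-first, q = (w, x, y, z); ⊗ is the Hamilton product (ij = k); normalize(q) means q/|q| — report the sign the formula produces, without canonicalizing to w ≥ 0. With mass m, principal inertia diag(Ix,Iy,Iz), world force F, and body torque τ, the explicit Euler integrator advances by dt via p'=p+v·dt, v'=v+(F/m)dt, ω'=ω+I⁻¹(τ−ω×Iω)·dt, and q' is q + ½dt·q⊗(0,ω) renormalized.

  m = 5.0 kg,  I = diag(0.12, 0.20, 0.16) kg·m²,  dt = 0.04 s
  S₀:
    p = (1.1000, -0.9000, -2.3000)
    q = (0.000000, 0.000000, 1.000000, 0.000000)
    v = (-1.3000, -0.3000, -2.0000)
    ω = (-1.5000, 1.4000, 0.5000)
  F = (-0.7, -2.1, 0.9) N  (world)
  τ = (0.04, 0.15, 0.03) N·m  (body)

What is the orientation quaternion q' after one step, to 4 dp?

q' = (-0.0280, 0.0100, 0.9991, 0.0300)

Hamilton product q⊗(0,ω) = (-1.4000000, 0.5000000, 0.0000000, 1.5000000)
q' = normalize(q + ½dt·q⊗(0,ω)) = (-0.0280, 0.0100, 0.9991, 0.0300)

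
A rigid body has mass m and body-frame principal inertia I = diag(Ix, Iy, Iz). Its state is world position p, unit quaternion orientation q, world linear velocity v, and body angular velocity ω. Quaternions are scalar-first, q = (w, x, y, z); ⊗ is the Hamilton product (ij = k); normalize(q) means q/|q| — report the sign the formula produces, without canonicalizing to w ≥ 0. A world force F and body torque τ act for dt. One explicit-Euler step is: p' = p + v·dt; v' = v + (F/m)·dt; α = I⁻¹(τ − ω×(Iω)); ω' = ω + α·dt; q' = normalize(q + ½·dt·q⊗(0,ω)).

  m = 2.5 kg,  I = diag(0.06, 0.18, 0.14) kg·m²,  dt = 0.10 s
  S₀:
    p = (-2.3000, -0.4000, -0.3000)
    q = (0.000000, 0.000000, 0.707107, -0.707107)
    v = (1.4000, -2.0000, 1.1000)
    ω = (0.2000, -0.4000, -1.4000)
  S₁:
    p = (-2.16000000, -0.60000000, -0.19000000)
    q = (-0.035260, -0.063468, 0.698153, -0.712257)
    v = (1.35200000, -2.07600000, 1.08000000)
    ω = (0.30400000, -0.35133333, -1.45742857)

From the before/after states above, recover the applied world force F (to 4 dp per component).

v₁ − v₀ = (-0.04800000, -0.07600000, -0.02000000)
F = m·Δv/dt = (-1.2000, -1.9000, -0.5000)

F = (-1.2000, -1.9000, -0.5000)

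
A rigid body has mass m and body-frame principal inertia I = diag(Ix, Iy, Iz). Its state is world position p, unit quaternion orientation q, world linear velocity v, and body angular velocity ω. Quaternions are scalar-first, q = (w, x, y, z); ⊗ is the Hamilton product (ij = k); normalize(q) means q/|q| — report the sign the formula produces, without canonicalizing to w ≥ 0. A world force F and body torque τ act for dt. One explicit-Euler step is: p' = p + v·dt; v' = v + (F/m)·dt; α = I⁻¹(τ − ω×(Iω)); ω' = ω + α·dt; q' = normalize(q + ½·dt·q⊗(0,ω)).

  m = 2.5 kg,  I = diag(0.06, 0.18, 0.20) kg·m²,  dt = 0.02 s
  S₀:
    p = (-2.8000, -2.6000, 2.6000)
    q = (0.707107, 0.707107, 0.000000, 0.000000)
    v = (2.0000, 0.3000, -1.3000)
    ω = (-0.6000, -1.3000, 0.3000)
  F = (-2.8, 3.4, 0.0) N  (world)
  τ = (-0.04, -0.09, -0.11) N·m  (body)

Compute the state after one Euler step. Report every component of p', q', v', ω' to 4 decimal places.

α = I⁻¹(τ − ω×Iω) = (-0.5367, -0.6400, -1.0180)
new body rate ω' = (-0.6107, -1.3128, 0.2796)
q⊗(0,ω) = (0.4242642, -0.4242642, -1.1313712, -0.7071070)
q' = normalize(q + ½dt·q⊗(0,ω)) = (0.7113, 0.7028, -0.0113, -0.0071)
new position p' = (-2.7600, -2.5940, 2.5740)
new velocity v' = (1.9776, 0.3272, -1.3000)

p' = (-2.7600, -2.5940, 2.5740)
q' = (0.7113, 0.7028, -0.0113, -0.0071)
v' = (1.9776, 0.3272, -1.3000)
ω' = (-0.6107, -1.3128, 0.2796)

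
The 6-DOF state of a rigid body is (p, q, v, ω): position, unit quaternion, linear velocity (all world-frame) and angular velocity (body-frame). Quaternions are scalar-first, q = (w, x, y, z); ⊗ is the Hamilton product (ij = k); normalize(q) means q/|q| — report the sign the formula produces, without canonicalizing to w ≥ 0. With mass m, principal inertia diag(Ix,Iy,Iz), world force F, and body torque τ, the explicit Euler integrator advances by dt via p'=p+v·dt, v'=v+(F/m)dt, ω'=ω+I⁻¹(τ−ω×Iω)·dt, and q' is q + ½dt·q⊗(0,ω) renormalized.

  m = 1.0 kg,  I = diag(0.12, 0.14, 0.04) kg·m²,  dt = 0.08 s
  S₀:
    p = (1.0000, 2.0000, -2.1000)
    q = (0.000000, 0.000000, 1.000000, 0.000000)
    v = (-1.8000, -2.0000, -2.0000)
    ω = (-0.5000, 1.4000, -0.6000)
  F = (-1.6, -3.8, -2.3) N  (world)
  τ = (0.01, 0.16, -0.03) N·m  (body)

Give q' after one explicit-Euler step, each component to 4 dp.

Hamilton product q⊗(0,ω) = (-1.4000000, -0.6000000, 0.0000000, 0.5000000)
q + ½dt·q⊗(0,ω), renormalized = (-0.0559, -0.0240, 0.9980, 0.0200)

q' = (-0.0559, -0.0240, 0.9980, 0.0200)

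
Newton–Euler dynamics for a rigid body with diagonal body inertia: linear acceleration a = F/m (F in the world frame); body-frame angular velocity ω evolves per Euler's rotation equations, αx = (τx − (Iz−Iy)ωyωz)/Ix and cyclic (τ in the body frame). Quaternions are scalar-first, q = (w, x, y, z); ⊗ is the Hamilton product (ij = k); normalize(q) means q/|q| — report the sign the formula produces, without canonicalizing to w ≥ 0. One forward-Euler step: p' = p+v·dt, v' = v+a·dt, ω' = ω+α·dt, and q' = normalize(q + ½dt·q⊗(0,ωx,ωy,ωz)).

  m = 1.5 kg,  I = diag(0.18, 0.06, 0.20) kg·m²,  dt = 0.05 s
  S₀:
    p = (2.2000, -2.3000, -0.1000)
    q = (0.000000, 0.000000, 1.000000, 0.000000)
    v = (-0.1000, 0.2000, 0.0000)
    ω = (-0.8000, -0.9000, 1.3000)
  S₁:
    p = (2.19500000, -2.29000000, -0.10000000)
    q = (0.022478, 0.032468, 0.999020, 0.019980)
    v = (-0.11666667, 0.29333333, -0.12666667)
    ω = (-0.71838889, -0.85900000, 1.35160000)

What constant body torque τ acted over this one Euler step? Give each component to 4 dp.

rate change Δω = (0.08161111, 0.04100000, 0.05160000)
gyro term ω₀×Iω₀ = (-0.1638, 0.0208, -0.0864)
I·α + gyro = (0.1300, 0.0700, 0.1200)

τ = (0.1300, 0.0700, 0.1200)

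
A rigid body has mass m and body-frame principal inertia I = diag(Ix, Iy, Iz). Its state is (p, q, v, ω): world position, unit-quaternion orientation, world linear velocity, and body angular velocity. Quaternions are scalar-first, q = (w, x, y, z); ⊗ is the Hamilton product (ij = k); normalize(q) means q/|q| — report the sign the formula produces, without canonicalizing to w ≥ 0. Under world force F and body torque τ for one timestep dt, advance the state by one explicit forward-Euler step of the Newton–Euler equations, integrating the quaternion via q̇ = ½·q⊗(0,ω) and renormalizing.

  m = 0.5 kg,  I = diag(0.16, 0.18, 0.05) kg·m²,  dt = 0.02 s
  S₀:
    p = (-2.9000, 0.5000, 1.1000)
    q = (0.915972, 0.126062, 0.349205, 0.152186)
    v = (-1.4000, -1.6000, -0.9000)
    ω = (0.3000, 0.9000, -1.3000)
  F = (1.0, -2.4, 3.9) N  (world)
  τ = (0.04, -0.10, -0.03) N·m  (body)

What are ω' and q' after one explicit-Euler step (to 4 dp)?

ω×(Iω) gyroscopic = (0.1521, -0.0429, 0.0054)
α = I⁻¹(τ − ω×Iω) = (-0.7006, -0.3172, -0.7080)
ω + α·dt = (0.2860, 0.8937, -1.3142)
Hamilton product q⊗(0,ω) = (-0.1542613, -0.3161423, 1.0339112, -1.1820693)
q' = normalize(q + ½dt·q⊗(0,ω)) = (0.9143, 0.1229, 0.3595, 0.1403)

ω' = (0.2860, 0.8937, -1.3142)
q' = (0.9143, 0.1229, 0.3595, 0.1403)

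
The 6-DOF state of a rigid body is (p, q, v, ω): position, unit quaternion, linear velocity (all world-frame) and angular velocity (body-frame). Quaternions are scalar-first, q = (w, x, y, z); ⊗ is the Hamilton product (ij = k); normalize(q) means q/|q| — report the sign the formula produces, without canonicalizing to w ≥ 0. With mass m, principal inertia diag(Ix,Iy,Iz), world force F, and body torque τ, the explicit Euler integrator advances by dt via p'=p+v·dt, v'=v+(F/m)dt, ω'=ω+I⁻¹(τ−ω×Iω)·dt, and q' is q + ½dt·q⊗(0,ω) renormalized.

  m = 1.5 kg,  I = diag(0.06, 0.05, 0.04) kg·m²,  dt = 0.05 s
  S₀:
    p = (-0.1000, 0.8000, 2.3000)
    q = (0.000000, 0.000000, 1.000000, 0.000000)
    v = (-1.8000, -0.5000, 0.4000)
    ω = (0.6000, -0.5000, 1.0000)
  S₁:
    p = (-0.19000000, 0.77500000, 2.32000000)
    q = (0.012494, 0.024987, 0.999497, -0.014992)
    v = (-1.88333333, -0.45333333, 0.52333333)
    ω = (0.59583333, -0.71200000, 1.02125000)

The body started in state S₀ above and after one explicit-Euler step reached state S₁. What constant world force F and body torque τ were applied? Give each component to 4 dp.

Δv = v₁−v₀ = (-0.08333333, 0.04666667, 0.12333333)
F = m·Δv/dt = (-2.5000, 1.4000, 3.7000)
ω₁ − ω₀ = (-0.00416667, -0.21200000, 0.02125000)
precession coupling = (0.0050, 0.0120, 0.0030)
applied torque τ = (0.0000, -0.2000, 0.0200)

F = (-2.5000, 1.4000, 3.7000)
τ = (0.0000, -0.2000, 0.0200)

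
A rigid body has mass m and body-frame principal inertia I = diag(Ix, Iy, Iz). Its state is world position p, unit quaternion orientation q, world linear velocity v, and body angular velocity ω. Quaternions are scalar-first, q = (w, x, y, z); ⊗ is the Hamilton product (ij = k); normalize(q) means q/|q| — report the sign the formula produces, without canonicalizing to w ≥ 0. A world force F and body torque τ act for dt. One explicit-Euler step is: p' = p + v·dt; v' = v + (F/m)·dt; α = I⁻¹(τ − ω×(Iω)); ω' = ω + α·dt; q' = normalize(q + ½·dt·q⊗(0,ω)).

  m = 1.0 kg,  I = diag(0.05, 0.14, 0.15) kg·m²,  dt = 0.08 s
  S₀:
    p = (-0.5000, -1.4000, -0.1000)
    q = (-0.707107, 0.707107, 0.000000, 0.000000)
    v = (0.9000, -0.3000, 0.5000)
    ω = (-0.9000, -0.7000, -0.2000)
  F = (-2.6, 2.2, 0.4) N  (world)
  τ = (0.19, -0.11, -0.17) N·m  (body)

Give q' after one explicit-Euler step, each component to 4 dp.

q⊗(0,ω) = (0.6363963, 0.6363963, 0.6363963, -0.3535535)
q + ½dt·q⊗(0,ω), renormalized = (-0.6809, 0.7318, 0.0254, -0.0141)

q' = (-0.6809, 0.7318, 0.0254, -0.0141)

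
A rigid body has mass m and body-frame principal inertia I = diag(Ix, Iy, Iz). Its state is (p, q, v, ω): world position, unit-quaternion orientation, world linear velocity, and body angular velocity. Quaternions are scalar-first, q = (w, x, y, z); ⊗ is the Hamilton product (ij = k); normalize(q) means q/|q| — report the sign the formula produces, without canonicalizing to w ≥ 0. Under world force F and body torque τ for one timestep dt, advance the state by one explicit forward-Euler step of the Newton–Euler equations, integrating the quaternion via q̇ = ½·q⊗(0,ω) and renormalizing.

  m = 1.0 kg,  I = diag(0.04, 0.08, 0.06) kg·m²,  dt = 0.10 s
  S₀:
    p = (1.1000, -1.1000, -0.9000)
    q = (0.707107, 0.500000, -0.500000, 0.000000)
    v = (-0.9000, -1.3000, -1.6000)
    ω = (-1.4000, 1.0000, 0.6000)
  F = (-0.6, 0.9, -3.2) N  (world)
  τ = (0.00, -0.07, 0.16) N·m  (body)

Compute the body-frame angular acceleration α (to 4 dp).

α = (0.3000, -1.0850, 3.6000)

precession coupling ω×(Iω) = (-0.0120, 0.0168, -0.0560)
(τ − ω×Iω)/I = (0.3000, -1.0850, 3.6000)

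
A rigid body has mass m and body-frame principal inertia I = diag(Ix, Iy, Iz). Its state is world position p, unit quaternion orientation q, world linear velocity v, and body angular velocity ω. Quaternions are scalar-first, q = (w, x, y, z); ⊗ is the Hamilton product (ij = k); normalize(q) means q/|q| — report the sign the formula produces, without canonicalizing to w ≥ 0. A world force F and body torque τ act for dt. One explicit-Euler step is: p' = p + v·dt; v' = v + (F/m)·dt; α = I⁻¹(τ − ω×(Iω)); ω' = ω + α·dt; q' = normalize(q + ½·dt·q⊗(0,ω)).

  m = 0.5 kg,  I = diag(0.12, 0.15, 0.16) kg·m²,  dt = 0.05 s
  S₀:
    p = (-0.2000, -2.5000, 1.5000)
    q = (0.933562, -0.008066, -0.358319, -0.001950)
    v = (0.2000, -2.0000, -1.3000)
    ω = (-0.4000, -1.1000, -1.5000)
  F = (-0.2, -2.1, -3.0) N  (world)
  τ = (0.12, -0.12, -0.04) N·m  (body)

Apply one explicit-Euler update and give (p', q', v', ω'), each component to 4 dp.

p' = p + v·dt = (-0.1900, -2.6000, 1.4350)
v' = v + a·dt = (0.1800, -2.2100, -1.6000)
gyro term ω×Iω = (0.0165, -0.0240, 0.0132)
α = I⁻¹(τ − ω×Iω) = (0.8625, -0.6400, -0.3325)
ω + α·dt = (-0.3569, -1.1320, -1.5166)
Hamilton product q⊗(0,ω) = (-0.4003023, 0.1619087, -1.0382372, -1.5347980)
q' = normalize(q + ½dt·q⊗(0,ω)) = (0.9225, -0.0040, -0.3838, -0.0403)

p' = (-0.1900, -2.6000, 1.4350)
q' = (0.9225, -0.0040, -0.3838, -0.0403)
v' = (0.1800, -2.2100, -1.6000)
ω' = (-0.3569, -1.1320, -1.5166)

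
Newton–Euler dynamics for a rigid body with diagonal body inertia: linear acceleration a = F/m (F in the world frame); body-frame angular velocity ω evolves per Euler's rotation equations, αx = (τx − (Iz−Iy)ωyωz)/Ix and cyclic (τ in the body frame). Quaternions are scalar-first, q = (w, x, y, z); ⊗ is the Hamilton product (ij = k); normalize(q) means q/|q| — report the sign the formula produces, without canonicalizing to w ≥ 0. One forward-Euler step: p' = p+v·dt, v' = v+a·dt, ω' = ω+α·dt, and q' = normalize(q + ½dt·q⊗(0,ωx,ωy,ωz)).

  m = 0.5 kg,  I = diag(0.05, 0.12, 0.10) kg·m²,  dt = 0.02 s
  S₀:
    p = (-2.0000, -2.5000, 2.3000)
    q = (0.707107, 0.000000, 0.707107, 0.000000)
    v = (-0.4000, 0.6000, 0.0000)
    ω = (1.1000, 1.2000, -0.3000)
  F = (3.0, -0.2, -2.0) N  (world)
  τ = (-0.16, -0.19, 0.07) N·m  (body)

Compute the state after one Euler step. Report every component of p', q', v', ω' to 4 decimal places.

gyro term ω×Iω = (0.0072, 0.0165, 0.0924)
angular accel α = (-3.3440, -1.7208, -0.2240)
new body rate ω' = (1.0331, 1.1656, -0.3045)
2q̇ = q⊗(0,ω) = (-0.8485284, 0.5656856, 0.8485284, -0.9899498)
q + ½dt·q⊗(0,ω), renormalized = (0.6985, 0.0057, 0.7155, -0.0099)
p + v·dt = (-2.0080, -2.4880, 2.3000)
new velocity v' = (-0.2800, 0.5920, -0.0800)

p' = (-2.0080, -2.4880, 2.3000)
q' = (0.6985, 0.0057, 0.7155, -0.0099)
v' = (-0.2800, 0.5920, -0.0800)
ω' = (1.0331, 1.1656, -0.3045)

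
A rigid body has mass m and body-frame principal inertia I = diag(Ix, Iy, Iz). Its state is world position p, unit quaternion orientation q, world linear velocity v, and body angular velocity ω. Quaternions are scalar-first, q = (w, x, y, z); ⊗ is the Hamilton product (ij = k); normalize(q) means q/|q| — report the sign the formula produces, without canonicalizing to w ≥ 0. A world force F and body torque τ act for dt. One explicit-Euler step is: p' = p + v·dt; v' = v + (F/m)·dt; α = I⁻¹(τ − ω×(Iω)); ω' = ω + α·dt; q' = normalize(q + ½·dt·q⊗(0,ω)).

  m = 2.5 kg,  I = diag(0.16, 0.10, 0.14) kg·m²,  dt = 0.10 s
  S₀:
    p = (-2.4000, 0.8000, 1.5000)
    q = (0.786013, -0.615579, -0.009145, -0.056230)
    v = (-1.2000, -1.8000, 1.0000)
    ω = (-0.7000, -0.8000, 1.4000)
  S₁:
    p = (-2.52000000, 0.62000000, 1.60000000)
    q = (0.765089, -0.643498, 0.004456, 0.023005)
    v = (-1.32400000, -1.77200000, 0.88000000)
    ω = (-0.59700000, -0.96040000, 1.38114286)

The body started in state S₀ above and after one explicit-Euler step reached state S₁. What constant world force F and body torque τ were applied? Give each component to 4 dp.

Δω = ω₁−ω₀ = (0.10300000, -0.16040000, -0.01885714)
ω₀×(Iω₀) = (-0.0448, -0.0196, -0.0336)
applied torque τ = (0.1200, -0.1800, -0.0600)
v₁ − v₀ = (-0.12400000, 0.02800000, -0.12000000)
F = m·Δv/dt = (-3.1000, 0.7000, -3.0000)

F = (-3.1000, 0.7000, -3.0000)
τ = (0.1200, -0.1800, -0.0600)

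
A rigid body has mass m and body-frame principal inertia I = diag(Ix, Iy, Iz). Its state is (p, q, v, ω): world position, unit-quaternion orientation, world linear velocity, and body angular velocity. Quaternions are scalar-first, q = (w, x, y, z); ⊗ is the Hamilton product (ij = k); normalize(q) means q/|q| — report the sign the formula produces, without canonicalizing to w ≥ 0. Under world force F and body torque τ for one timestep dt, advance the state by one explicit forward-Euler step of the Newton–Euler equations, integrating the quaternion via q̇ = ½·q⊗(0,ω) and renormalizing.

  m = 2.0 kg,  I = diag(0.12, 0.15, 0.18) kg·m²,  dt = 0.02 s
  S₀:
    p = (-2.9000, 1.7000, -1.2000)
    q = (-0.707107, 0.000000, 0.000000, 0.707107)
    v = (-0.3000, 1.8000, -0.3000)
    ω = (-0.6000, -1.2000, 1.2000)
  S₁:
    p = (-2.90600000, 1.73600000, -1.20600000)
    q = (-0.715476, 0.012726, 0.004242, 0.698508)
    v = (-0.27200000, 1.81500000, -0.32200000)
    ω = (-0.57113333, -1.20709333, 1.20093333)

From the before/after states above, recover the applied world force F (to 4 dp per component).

F = (2.8000, 1.5000, -2.2000)

v₁ − v₀ = (0.02800000, 0.01500000, -0.02200000)
m·(v₁−v₀)/dt = (2.8000, 1.5000, -2.2000)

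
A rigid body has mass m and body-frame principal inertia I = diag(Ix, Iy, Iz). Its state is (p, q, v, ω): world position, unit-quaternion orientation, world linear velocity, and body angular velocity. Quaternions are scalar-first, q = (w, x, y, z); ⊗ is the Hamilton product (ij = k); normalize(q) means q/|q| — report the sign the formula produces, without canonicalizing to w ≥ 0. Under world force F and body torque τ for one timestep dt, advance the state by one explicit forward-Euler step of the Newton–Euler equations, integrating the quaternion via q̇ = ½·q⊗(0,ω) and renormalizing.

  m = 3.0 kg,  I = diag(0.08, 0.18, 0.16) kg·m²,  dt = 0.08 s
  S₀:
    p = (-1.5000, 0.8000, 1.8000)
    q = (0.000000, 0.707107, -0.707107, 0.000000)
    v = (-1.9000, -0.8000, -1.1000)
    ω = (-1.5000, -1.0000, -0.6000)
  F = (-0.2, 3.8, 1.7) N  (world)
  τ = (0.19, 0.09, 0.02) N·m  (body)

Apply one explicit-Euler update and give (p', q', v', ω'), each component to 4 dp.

p' = (-1.6520, 0.7360, 1.7120)
q' = (0.0141, 0.7220, -0.6882, -0.0705)
v' = (-1.9053, -0.6987, -1.0547)
ω' = (-1.2980, -0.9280, -0.6650)

a = F/m = (-0.0667, 1.2667, 0.5667)
p' = p + v·dt = (-1.6520, 0.7360, 1.7120)
new velocity v' = (-1.9053, -0.6987, -1.0547)
(τ − ω×Iω)/I = (2.5250, 0.9000, -0.8125)
new body rate ω' = (-1.2980, -0.9280, -0.6650)
q⊗(0,ω) = (0.3535535, 0.4242642, 0.4242642, -1.7677675)
updated quaternion q' = (0.0141, 0.7220, -0.6882, -0.0705)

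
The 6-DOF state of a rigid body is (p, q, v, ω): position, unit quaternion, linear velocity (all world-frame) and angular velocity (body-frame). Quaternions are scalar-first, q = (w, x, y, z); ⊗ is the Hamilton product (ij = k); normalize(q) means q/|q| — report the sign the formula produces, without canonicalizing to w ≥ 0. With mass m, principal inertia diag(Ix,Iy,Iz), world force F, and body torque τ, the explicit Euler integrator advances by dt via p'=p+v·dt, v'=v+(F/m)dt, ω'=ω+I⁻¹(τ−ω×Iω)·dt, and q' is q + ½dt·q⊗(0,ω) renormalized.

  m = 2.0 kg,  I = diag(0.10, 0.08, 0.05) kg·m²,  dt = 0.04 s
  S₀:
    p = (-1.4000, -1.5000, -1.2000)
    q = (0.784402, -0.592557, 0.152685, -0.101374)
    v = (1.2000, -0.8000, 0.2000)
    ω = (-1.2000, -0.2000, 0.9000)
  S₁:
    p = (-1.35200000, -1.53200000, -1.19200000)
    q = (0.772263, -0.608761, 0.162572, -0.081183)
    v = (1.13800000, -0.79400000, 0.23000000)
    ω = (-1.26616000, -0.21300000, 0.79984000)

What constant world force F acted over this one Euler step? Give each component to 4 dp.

F = (-3.1000, 0.3000, 1.5000)

v₁ − v₀ = (-0.06200000, 0.00600000, 0.03000000)
m·(v₁−v₀)/dt = (-3.1000, 0.3000, 1.5000)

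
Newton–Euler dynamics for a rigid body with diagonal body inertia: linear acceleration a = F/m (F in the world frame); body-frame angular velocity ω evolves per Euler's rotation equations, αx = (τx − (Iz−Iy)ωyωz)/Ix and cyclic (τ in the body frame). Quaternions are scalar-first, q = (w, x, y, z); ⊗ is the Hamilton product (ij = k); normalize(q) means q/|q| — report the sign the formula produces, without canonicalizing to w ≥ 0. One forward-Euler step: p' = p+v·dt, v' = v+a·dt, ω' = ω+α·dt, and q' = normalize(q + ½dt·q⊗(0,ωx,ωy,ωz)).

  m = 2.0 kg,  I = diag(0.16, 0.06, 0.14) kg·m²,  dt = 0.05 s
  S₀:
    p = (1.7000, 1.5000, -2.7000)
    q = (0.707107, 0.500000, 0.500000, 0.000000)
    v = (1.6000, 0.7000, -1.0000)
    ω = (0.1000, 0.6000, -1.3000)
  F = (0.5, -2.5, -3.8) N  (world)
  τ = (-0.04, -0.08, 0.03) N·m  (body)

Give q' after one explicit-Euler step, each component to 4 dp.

q' = (0.6979, 0.4852, 0.5265, -0.0167)

q⊗(0,ω) = (-0.3500000, -0.5792893, 1.0742642, -0.6692391)
updated quaternion q' = (0.6979, 0.4852, 0.5265, -0.0167)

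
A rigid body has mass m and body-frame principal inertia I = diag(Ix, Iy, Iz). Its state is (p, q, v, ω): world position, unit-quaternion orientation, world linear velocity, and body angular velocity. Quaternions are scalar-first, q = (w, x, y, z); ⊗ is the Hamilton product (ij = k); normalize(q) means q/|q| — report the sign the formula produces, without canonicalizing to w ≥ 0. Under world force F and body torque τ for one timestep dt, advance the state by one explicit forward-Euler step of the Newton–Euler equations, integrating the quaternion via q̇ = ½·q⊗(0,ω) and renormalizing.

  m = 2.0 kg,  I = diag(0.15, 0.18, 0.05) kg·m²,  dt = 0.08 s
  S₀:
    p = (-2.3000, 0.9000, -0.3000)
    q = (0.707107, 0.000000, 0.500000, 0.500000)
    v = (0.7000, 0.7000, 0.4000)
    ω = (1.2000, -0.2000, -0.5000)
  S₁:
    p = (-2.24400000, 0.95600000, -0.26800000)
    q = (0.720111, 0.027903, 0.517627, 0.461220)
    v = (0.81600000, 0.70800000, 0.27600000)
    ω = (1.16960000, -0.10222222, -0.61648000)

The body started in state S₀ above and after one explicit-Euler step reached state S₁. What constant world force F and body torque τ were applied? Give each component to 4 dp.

F = (2.9000, 0.2000, -3.1000)
τ = (-0.0700, 0.1600, -0.0800)

v₁ − v₀ = (0.11600000, 0.00800000, -0.12400000)
applied force F = (2.9000, 0.2000, -3.1000)
ω₁ − ω₀ = (-0.03040000, 0.09777778, -0.11648000)
ω₀×(Iω₀) = (-0.0130, -0.0600, -0.0072)
applied torque τ = (-0.0700, 0.1600, -0.0800)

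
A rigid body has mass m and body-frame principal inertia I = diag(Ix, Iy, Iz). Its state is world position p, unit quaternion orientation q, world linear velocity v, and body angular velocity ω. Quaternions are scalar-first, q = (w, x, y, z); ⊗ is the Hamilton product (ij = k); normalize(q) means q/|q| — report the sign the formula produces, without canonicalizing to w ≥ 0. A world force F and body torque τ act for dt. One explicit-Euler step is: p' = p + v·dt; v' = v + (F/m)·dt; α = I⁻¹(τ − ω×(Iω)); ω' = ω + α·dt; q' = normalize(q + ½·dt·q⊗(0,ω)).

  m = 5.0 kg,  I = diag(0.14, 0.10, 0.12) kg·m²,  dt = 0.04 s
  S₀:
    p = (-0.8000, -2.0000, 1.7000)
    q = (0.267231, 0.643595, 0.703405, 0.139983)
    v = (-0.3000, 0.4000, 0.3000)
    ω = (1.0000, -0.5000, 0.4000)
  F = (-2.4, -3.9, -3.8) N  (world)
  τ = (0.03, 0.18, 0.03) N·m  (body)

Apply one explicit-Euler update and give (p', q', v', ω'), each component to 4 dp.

p' = (-0.8120, -1.9840, 1.7120)
q' = (0.2602, 0.6558, 0.6982, 0.1216)
v' = (-0.3192, 0.3688, 0.2696)
ω' = (1.0097, -0.4312, 0.4033)

α = I⁻¹(τ − ω×Iω) = (0.2429, 1.7200, 0.0833)
ω' = ω + α·dt = (1.0097, -0.4312, 0.4033)
q⊗(0,ω) = (-0.3478857, 0.6185845, -0.2510705, -0.9183101)
q + ½dt·q⊗(0,ω), renormalized = (0.2602, 0.6558, 0.6982, 0.1216)
p + v·dt = (-0.8120, -1.9840, 1.7120)
v + (F/m)dt = (-0.3192, 0.3688, 0.2696)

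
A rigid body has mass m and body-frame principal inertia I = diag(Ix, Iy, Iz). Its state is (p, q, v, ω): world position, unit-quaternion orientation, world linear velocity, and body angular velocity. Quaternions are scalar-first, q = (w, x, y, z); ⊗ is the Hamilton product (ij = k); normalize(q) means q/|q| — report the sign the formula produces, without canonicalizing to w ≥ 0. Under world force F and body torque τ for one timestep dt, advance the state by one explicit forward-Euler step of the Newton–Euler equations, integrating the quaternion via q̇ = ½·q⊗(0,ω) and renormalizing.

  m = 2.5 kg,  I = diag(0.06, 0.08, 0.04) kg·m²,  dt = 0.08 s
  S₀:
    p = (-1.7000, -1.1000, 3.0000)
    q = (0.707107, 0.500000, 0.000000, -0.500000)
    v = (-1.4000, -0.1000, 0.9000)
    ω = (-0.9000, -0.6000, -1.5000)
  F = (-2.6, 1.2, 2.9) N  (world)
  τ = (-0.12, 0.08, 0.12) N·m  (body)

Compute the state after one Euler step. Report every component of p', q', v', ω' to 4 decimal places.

linear accel F/m = (-1.0400, 0.4800, 1.1600)
new position p' = (-1.8120, -1.1080, 3.0720)
v' = v + a·dt = (-1.4832, -0.0616, 0.9928)
angular accel α = (-1.4000, 0.6625, 2.7300)
ω + α·dt = (-1.0120, -0.5470, -1.2816)
2q̇ = q⊗(0,ω) = (-0.3000000, -0.9363963, 0.7757358, -1.3606605)
q + ½dt·q⊗(0,ω), renormalized = (0.6932, 0.4613, 0.0309, -0.5529)

p' = (-1.8120, -1.1080, 3.0720)
q' = (0.6932, 0.4613, 0.0309, -0.5529)
v' = (-1.4832, -0.0616, 0.9928)
ω' = (-1.0120, -0.5470, -1.2816)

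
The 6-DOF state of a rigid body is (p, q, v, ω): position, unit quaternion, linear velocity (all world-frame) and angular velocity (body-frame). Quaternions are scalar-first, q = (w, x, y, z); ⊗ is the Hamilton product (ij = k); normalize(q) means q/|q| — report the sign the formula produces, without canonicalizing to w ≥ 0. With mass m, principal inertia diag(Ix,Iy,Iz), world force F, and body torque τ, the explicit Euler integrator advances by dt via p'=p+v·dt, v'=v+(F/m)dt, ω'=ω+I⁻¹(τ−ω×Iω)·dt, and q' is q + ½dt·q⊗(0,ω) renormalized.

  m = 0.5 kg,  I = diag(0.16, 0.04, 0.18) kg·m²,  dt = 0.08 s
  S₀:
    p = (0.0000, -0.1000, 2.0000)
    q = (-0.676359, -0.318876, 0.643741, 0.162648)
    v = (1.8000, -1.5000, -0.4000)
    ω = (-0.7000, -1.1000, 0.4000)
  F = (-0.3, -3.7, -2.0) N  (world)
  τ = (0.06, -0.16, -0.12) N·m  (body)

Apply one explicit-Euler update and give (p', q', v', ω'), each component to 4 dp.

p + v·dt = (0.1440, -0.2200, 1.9680)
v' = v + a·dt = (1.7520, -2.0920, -0.7200)
angular accel α = (0.7600, -4.1400, -0.1533)
ω' = ω + α·dt = (-0.6392, -1.4312, 0.3877)
q⊗(0,ω) = (0.4198427, 0.9098605, 0.7576917, 0.5308387)
q' = normalize(q + ½dt·q⊗(0,ω)) = (-0.6586, -0.2821, 0.6730, 0.1836)

p' = (0.1440, -0.2200, 1.9680)
q' = (-0.6586, -0.2821, 0.6730, 0.1836)
v' = (1.7520, -2.0920, -0.7200)
ω' = (-0.6392, -1.4312, 0.3877)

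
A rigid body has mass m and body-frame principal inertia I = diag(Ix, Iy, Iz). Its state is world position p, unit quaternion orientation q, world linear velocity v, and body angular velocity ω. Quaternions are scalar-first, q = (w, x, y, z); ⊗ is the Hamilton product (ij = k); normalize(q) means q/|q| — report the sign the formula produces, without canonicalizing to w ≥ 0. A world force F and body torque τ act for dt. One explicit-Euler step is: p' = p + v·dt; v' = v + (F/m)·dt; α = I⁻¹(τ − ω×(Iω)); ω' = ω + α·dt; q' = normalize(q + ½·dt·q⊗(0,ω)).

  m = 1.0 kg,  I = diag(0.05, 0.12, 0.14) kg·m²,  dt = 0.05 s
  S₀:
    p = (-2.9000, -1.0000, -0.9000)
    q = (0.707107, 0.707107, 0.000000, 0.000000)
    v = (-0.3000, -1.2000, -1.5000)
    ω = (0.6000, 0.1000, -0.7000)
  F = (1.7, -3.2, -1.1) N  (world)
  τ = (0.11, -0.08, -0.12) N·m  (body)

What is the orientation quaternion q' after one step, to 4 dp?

Hamilton product q⊗(0,ω) = (-0.4242642, 0.4242642, 0.5656856, -0.4242642)
q + ½dt·q⊗(0,ω), renormalized = (0.6963, 0.7175, 0.0141, -0.0106)

q' = (0.6963, 0.7175, 0.0141, -0.0106)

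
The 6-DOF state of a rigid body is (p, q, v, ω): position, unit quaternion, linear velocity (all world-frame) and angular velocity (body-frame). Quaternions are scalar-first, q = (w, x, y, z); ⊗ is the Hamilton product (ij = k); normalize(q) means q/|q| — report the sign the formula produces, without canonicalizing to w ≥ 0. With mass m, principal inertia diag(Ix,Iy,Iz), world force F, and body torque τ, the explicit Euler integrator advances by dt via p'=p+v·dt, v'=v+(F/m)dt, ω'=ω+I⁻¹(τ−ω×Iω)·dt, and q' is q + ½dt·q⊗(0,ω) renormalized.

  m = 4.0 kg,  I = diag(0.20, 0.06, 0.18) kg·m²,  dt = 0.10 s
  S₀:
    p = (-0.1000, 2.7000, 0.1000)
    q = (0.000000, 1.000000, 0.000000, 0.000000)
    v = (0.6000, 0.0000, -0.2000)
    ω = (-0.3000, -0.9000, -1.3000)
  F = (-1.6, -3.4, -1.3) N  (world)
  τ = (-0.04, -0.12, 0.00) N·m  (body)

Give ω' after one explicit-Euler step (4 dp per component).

ω' = (-0.3902, -1.1130, -1.2790)

ω×(Iω) gyroscopic = (0.1404, 0.0078, -0.0378)
angular accel α = (-0.9020, -2.1300, 0.2100)
ω + α·dt = (-0.3902, -1.1130, -1.2790)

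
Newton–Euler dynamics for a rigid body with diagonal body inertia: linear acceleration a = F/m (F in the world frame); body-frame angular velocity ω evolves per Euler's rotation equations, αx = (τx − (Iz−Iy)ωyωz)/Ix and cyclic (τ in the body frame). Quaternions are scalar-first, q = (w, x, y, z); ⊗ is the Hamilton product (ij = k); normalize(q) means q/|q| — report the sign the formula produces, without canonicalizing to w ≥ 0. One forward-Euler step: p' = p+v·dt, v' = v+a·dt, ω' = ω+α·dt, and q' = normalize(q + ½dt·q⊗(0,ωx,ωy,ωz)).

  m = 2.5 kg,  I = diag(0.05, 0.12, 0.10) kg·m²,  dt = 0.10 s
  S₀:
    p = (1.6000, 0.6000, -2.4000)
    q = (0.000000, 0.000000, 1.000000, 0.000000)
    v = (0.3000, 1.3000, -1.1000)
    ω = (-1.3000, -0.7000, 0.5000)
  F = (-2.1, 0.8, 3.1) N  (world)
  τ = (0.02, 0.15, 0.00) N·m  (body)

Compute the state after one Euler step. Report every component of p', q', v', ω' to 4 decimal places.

p' = (1.6300, 0.7300, -2.5100)
q' = (0.0349, 0.0249, 0.9970, 0.0648)
v' = (0.2160, 1.3320, -0.9760)
ω' = (-1.2740, -0.6021, 0.4363)

α = I⁻¹(τ − ω×Iω) = (0.2600, 0.9792, -0.6370)
ω + α·dt = (-1.2740, -0.6021, 0.4363)
Hamilton product q⊗(0,ω) = (0.7000000, 0.5000000, 0.0000000, 1.3000000)
updated quaternion q' = (0.0349, 0.0249, 0.9970, 0.0648)
a = F/m = (-0.8400, 0.3200, 1.2400)
new position p' = (1.6300, 0.7300, -2.5100)
v + (F/m)dt = (0.2160, 1.3320, -0.9760)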